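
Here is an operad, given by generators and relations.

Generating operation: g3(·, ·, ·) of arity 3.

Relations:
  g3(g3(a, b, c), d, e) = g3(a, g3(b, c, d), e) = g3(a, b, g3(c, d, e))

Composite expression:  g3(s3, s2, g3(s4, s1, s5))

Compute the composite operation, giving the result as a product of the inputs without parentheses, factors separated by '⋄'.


s3 ⋄ s2 ⋄ s4 ⋄ s1 ⋄ s5

Every regrouping of g3 is equal, so read the s-inputs in written order.
g3(s4, s1, s5) unparenthesizes to s4 ⋄ s1 ⋄ s5
g3(s3, s2, g3(s4, s1, s5)) unparenthesizes to s3 ⋄ s2 ⋄ s4 ⋄ s1 ⋄ s5


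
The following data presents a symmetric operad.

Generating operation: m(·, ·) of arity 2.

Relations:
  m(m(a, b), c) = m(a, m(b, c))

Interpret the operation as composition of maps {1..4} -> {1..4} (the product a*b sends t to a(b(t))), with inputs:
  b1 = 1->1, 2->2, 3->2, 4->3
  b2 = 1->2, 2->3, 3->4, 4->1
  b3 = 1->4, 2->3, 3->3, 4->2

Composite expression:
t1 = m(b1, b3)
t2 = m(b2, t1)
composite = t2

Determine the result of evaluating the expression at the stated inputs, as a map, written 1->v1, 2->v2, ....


m(b1, b3) = 1->3, 2->2, 3->2, 4->2
m(b2, m(b1, b3)) = 1->4, 2->3, 3->3, 4->3

1->4, 2->3, 3->3, 4->3


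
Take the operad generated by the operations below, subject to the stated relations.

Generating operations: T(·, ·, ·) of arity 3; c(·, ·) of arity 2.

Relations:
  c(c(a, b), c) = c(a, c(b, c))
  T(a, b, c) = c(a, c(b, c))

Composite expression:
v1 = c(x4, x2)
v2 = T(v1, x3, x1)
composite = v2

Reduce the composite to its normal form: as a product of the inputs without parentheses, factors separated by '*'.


x4 * x2 * x3 * x1

The T-tree's shape is irrelevant; the x-reading-order decides.
c(x4, x2) unparenthesizes to x4 * x2
T(c(x4, x2), x3, x1) unparenthesizes to x4 * x2 * x3 * x1


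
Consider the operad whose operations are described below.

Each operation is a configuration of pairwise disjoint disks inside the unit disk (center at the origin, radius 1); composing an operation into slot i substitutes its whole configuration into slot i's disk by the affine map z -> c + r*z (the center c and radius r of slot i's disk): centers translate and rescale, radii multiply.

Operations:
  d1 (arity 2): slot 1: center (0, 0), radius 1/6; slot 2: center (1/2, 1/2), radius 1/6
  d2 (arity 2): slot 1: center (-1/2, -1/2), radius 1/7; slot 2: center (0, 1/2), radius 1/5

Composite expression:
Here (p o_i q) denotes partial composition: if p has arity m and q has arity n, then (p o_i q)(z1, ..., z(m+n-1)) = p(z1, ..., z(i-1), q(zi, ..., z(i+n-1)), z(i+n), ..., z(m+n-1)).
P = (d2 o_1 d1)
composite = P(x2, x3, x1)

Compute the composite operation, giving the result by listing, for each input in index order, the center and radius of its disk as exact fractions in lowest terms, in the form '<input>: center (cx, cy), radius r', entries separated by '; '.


x1: center (0, 1/2), radius 1/5; x2: center (-1/2, -1/2), radius 1/42; x3: center (-3/7, -3/7), radius 1/42

Only the slot chain above each x matters under d2; compose those maps.
x2 passes through 2 substitutions, ending at center (-1/2, -1/2), radius 1/42
x3 passes through 2 substitutions, ending at center (-3/7, -3/7), radius 1/42
x1 passes through 1 substitution, ending at center (0, 1/2), radius 1/5


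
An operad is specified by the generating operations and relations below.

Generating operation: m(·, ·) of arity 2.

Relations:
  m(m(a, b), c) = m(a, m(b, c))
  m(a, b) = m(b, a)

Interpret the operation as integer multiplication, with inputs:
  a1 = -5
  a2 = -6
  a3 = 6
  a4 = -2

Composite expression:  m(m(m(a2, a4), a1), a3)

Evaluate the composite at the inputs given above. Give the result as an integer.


-360

m(a2, a4) = 12
m(m(a2, a4), a1) = -60
m(m(m(a2, a4), a1), a3) = -360


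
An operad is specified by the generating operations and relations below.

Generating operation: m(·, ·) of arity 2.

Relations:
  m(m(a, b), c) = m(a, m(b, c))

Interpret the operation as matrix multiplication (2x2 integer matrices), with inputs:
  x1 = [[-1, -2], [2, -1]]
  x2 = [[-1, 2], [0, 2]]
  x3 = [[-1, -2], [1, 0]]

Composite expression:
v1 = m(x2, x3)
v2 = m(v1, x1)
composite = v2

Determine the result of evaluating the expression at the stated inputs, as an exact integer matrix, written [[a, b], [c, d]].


[[1, -8], [-2, -4]]


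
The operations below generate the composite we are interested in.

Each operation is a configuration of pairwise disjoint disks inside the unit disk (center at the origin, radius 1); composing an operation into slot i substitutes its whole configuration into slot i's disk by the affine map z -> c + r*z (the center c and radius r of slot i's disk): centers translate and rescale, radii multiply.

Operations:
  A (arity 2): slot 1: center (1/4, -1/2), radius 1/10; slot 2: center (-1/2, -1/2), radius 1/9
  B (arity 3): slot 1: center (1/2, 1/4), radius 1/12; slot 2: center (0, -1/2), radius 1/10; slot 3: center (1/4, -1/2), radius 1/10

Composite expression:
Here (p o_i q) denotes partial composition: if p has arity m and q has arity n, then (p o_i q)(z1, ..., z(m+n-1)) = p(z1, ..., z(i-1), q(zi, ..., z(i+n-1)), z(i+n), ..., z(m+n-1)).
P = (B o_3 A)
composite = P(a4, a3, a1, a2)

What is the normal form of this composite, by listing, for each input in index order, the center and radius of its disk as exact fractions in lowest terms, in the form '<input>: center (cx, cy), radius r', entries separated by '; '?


a1: center (11/40, -11/20), radius 1/100; a2: center (1/5, -11/20), radius 1/90; a3: center (0, -1/2), radius 1/10; a4: center (1/2, 1/4), radius 1/12


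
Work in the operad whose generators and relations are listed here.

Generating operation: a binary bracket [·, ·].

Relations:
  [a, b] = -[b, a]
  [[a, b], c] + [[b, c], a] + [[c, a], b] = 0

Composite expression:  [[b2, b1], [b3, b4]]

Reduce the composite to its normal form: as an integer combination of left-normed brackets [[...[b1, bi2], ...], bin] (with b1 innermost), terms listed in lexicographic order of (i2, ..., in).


-[[[b1, b2], b3], b4] + [[[b1, b2], b4], b3]


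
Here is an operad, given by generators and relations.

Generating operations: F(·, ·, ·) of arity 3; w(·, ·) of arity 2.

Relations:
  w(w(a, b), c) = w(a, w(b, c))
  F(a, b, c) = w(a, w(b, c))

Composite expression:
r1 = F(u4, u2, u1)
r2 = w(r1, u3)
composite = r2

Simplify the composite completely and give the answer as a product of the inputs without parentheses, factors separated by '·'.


Key point: w is associative — brackets drop, the u-order remains.
F(u4, u2, u1) linearizes to u4 · u2 · u1
w(F(u4, u2, u1), u3) linearizes to u4 · u2 · u1 · u3

u4 · u2 · u1 · u3


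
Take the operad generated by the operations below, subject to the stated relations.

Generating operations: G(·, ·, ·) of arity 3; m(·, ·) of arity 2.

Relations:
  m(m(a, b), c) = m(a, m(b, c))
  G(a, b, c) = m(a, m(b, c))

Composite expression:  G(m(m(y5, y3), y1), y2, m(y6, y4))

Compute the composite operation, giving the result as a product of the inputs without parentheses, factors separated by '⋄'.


y5 ⋄ y3 ⋄ y1 ⋄ y2 ⋄ y6 ⋄ y4

Under associativity of G, the answer is the y's in reading order.
m(y5, y3) collapses to y5 ⋄ y3
m(m(y5, y3), y1) collapses to y5 ⋄ y3 ⋄ y1
m(y6, y4) collapses to y6 ⋄ y4
G(m(m(y5, y3), y1), y2, m(y6, y4)) collapses to y5 ⋄ y3 ⋄ y1 ⋄ y2 ⋄ y6 ⋄ y4


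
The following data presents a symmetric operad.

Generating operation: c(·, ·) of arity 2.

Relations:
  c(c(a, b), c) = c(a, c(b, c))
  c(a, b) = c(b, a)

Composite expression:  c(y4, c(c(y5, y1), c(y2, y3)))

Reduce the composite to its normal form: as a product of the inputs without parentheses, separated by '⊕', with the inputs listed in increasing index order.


y1 ⊕ y2 ⊕ y3 ⊕ y4 ⊕ y5

Both nesting and order wash out for c; what remains is which y's occur.
c(y5, y1) collapses to y5 ⊕ y1
c(y2, y3) collapses to y2 ⊕ y3
c(c(y5, y1), c(y2, y3)) collapses to y5 ⊕ y1 ⊕ y2 ⊕ y3
c(y4, c(c(y5, y1), c(y2, y3))) collapses to y4 ⊕ y5 ⊕ y1 ⊕ y2 ⊕ y3
rearranged into index order: y1 ⊕ y2 ⊕ y3 ⊕ y4 ⊕ y5


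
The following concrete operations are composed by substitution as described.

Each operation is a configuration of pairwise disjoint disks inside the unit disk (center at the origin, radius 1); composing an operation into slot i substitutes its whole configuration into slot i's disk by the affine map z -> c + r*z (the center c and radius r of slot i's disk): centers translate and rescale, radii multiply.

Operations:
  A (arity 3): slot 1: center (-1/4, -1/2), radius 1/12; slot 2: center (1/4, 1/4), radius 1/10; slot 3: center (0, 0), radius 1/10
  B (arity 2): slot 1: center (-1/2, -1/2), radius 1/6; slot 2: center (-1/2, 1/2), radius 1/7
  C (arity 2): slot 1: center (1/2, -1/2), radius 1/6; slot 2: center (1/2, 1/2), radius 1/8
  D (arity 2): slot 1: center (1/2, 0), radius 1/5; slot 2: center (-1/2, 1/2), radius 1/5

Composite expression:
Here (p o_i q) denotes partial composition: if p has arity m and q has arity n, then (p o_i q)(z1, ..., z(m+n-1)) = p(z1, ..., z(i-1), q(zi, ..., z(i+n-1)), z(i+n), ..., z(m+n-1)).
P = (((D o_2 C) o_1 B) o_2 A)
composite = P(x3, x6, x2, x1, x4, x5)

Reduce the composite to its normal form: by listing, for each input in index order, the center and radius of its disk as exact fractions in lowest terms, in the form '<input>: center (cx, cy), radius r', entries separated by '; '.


x1: center (2/5, 1/10), radius 1/350; x2: center (57/140, 3/28), radius 1/350; x3: center (2/5, -1/10), radius 1/30; x4: center (-2/5, 2/5), radius 1/30; x5: center (-2/5, 3/5), radius 1/40; x6: center (11/28, 3/35), radius 1/420

Nesting under D composes maps z -> c + r*z down each x-path.
x3 passes through 2 substitutions, ending at center (2/5, -1/10), radius 1/30
x6 passes through 3 substitutions, ending at center (11/28, 3/35), radius 1/420
x2 passes through 3 substitutions, ending at center (57/140, 3/28), radius 1/350
x1 passes through 3 substitutions, ending at center (2/5, 1/10), radius 1/350
x4 passes through 2 substitutions, ending at center (-2/5, 2/5), radius 1/30
x5 passes through 2 substitutions, ending at center (-2/5, 3/5), radius 1/40


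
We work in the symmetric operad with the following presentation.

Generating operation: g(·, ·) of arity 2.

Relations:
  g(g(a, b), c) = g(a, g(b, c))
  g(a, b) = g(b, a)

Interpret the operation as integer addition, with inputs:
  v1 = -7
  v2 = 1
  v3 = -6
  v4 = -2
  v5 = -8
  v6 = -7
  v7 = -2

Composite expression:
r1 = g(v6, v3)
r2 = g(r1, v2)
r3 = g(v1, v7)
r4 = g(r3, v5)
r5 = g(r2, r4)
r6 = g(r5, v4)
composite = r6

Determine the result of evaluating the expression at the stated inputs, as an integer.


-31

g(v6, v3) = -13
g(g(v6, v3), v2) = -12
g(v1, v7) = -9
g(g(v1, v7), v5) = -17
g(g(g(v6, v3), v2), g(g(v1, v7), v5)) = -29
g(g(g(g(v6, v3), v2), g(g(v1, v7), v5)), v4) = -31


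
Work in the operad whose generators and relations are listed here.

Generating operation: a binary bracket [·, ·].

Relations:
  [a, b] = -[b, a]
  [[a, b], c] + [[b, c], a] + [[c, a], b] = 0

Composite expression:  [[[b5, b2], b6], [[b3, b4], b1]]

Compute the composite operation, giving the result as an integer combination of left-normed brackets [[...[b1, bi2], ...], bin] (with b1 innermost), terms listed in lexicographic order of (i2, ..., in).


-[[[[[b1, b3], b4], b2], b5], b6] + [[[[[b1, b3], b4], b5], b2], b6] + [[[[[b1, b3], b4], b6], b2], b5] - [[[[[b1, b3], b4], b6], b5], b2] + [[[[[b1, b4], b3], b2], b5], b6] - [[[[[b1, b4], b3], b5], b2], b6] - [[[[[b1, b4], b3], b6], b2], b5] + [[[[[b1, b4], b3], b6], b5], b2]

In the tensor algebra, words opening b1 carry the b1-anchored form.
Composite bracket: [[[b5, b2], b6], [[b3, b4], b1]]
Under [a, b] = ab - ba we get 32 signed associative words (2^5 = 32).
Coefficients come from the b1-initial words:
  sign of b1b3b4b2b5b6 is -1, so it contributes -[[[[[b1, b3], b4], b2], b5], b6]
  sign of b1b3b4b5b2b6 is +1, so it contributes +[[[[[b1, b3], b4], b5], b2], b6]
  sign of b1b3b4b6b2b5 is +1, so it contributes +[[[[[b1, b3], b4], b6], b2], b5]
  sign of b1b3b4b6b5b2 is -1, so it contributes -[[[[[b1, b3], b4], b6], b5], b2]
  sign of b1b4b3b2b5b6 is +1, so it contributes +[[[[[b1, b4], b3], b2], b5], b6]
  sign of b1b4b3b5b2b6 is -1, so it contributes -[[[[[b1, b4], b3], b5], b2], b6]
  sign of b1b4b3b6b2b5 is -1, so it contributes -[[[[[b1, b4], b3], b6], b2], b5]
  sign of b1b4b3b6b5b2 is +1, so it contributes +[[[[[b1, b4], b3], b6], b5], b2]


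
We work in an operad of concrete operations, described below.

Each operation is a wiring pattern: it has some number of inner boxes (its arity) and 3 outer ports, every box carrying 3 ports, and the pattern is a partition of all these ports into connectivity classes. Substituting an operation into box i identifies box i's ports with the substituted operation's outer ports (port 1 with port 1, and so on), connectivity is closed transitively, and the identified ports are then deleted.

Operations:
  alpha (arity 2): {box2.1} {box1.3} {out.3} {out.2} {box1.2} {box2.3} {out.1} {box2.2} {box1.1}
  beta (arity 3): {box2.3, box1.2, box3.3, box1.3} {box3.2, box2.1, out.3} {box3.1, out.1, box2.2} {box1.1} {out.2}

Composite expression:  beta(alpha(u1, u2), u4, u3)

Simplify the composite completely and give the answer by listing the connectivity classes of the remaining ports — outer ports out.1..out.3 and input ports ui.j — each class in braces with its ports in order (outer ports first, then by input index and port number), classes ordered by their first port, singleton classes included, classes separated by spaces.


Reachability decides: close wires over beta-identified ports.
stage alpha: inputs (u1, u2), connectivity {out.1} {out.2} {out.3} {u1.1} {u1.2} {u1.3} {u2.1} {u2.2} {u2.3}, out.j its boundary
stage beta: inputs (u1, u2, u4, u3), connectivity {out.1, u3.1, u4.2} {out.2} {out.3, u3.2, u4.1} {u1.1} {u1.2} {u1.3} {u2.1} {u2.2} {u2.3} {u3.3, u4.3}, out.j its boundary

{out.1, u3.1, u4.2} {out.2} {out.3, u3.2, u4.1} {u1.1} {u1.2} {u1.3} {u2.1} {u2.2} {u2.3} {u3.3, u4.3}


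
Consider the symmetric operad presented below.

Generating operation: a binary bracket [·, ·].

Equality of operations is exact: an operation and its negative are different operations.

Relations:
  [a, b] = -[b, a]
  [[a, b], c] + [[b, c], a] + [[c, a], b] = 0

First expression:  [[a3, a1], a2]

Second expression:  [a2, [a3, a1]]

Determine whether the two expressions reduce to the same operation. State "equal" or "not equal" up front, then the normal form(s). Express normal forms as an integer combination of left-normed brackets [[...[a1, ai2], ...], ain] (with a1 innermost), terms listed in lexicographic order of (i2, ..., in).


not equal — first -[[a1, a3], a2], second [[a1, a3], a2]


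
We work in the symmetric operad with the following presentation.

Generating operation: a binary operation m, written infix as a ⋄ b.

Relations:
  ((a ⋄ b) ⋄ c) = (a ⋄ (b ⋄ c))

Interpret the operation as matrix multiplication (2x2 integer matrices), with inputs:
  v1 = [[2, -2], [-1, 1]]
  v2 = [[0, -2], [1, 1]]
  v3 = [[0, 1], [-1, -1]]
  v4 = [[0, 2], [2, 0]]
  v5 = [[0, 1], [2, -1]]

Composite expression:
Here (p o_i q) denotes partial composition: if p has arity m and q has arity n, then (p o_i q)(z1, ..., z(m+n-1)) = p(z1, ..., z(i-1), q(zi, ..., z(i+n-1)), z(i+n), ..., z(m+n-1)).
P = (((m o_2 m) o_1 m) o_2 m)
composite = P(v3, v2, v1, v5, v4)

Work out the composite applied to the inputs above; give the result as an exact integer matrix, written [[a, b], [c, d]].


[[4, -4], [-12, 12]]

(v2 ⋄ v1) = [[2, -2], [1, -1]]
(v3 ⋄ (v2 ⋄ v1)) = [[1, -1], [-3, 3]]
(v5 ⋄ v4) = [[2, 0], [-2, 4]]
((v3 ⋄ (v2 ⋄ v1)) ⋄ (v5 ⋄ v4)) = [[4, -4], [-12, 12]]


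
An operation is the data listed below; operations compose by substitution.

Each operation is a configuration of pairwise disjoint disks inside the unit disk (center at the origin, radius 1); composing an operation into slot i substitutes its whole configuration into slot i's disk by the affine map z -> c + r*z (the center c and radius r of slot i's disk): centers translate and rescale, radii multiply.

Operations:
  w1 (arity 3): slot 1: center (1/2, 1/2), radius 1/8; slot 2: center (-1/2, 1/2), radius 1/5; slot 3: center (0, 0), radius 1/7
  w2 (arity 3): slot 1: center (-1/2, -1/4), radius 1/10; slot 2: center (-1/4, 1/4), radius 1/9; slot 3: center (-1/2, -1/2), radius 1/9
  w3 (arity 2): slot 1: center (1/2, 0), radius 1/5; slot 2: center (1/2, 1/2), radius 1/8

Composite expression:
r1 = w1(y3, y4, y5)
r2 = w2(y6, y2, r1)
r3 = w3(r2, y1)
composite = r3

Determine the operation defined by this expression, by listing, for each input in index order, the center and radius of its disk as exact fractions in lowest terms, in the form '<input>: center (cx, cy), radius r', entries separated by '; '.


y1: center (1/2, 1/2), radius 1/8; y2: center (9/20, 1/20), radius 1/45; y3: center (37/90, -4/45), radius 1/360; y4: center (7/18, -4/45), radius 1/225; y5: center (2/5, -1/10), radius 1/315; y6: center (2/5, -1/20), radius 1/50

Affine substitution under w3: radii multiply and y-centers shift.
tracing y6 down its 2-map path: center (2/5, -1/20), radius 1/50
tracing y2 down its 2-map path: center (9/20, 1/20), radius 1/45
tracing y3 down its 3-map path: center (37/90, -4/45), radius 1/360
tracing y4 down its 3-map path: center (7/18, -4/45), radius 1/225
tracing y5 down its 3-map path: center (2/5, -1/10), radius 1/315
tracing y1 down its 1-map path: center (1/2, 1/2), radius 1/8


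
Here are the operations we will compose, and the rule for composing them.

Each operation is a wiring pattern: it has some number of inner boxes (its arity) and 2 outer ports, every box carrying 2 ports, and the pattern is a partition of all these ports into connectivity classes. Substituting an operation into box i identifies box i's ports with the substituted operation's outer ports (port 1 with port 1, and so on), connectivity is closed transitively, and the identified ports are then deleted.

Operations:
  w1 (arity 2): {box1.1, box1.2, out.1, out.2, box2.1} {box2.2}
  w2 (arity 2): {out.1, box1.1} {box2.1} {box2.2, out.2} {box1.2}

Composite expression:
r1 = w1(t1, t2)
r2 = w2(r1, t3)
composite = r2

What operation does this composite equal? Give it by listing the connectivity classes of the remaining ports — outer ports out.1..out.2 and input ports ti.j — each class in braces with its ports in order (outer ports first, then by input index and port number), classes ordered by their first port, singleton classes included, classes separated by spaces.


Reachability decides: close wires over w2-identified ports.
composing w1 on (t1, t2), with out.j its own outer ports: {out.1, out.2, t1.1, t1.2, t2.1} {t2.2}
composing w2 on (t1, t2, t3), with out.j its own outer ports: {out.1, t1.1, t1.2, t2.1} {out.2, t3.2} {t2.2} {t3.1}

{out.1, t1.1, t1.2, t2.1} {out.2, t3.2} {t2.2} {t3.1}


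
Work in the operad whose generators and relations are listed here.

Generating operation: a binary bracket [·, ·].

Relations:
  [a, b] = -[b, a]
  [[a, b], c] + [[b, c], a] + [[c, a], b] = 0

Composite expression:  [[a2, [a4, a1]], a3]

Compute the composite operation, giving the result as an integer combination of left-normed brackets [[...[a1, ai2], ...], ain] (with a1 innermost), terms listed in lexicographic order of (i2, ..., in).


Antisymmetry and Jacobi reduce to a1-anchored left-normed brackets.
Composite bracket: [[a2, [a4, a1]], a3]
Each bracket splits as ab - ba, giving 8 signed words (2^3 = 8).
The a1-initial words carry the normal form:
  word a1a4a2a3 has sign +1, contributing +[[[a1, a4], a2], a3]

[[[a1, a4], a2], a3]


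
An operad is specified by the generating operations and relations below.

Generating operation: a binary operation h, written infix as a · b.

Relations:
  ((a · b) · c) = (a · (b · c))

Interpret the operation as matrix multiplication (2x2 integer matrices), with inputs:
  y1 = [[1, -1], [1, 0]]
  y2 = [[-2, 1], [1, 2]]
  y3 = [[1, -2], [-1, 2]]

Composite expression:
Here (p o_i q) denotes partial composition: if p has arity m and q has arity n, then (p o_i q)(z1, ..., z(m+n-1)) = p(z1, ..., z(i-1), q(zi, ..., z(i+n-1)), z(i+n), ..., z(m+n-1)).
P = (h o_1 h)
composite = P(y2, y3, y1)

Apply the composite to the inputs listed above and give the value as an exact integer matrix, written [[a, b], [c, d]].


(y2 · y3) = [[-3, 6], [-1, 2]]
((y2 · y3) · y1) = [[3, 3], [1, 1]]

[[3, 3], [1, 1]]


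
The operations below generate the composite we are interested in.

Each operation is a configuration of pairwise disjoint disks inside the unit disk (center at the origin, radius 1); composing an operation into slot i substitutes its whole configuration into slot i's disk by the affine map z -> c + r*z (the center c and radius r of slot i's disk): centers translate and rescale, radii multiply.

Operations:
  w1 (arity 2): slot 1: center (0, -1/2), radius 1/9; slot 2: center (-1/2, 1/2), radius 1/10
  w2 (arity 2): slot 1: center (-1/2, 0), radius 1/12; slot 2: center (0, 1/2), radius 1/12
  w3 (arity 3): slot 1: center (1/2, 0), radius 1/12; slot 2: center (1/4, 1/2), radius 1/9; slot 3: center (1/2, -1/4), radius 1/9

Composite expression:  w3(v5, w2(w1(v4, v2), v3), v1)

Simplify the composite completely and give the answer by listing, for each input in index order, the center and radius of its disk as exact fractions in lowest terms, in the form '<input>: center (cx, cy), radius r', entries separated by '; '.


Only the slot chain above each v matters under w3; compose those maps.
v5 passes through 1 substitution, ending at center (1/2, 0), radius 1/12
v4 passes through 3 substitutions, ending at center (7/36, 107/216), radius 1/972
v2 passes through 3 substitutions, ending at center (41/216, 109/216), radius 1/1080
v3 passes through 2 substitutions, ending at center (1/4, 5/9), radius 1/108
v1 passes through 1 substitution, ending at center (1/2, -1/4), radius 1/9

v1: center (1/2, -1/4), radius 1/9; v2: center (41/216, 109/216), radius 1/1080; v3: center (1/4, 5/9), radius 1/108; v4: center (7/36, 107/216), radius 1/972; v5: center (1/2, 0), radius 1/12


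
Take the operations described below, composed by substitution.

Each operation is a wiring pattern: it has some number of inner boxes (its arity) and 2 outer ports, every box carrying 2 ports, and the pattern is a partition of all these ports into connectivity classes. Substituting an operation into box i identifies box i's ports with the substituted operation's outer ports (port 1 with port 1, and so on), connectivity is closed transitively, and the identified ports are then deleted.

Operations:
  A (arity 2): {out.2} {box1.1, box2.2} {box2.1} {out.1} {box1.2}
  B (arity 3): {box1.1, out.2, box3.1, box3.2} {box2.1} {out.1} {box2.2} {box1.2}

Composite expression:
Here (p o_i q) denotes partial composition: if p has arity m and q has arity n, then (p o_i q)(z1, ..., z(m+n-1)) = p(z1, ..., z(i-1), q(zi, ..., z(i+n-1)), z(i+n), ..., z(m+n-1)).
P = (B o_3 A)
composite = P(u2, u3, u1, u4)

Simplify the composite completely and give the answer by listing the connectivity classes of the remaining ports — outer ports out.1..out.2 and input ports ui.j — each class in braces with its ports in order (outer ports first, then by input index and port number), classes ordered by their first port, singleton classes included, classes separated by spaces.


{out.1} {out.2, u2.1} {u1.1, u4.2} {u1.2} {u2.2} {u3.1} {u3.2} {u4.1}


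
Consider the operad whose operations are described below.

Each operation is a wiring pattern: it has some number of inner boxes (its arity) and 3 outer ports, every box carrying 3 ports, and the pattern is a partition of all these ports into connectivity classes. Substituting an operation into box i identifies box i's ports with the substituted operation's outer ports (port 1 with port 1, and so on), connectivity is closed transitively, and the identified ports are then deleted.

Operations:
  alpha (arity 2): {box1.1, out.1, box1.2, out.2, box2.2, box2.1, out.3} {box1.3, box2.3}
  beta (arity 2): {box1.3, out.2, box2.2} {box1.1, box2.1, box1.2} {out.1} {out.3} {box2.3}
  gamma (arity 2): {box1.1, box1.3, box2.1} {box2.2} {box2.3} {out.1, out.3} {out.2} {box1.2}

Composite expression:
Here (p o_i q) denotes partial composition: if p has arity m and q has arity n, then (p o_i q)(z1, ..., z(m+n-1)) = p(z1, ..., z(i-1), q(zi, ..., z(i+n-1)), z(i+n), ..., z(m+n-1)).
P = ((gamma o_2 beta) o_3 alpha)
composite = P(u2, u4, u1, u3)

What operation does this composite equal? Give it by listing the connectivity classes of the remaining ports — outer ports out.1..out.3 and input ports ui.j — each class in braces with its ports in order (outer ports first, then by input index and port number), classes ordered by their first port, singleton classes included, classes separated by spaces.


{out.1, out.3} {out.2} {u1.1, u1.2, u3.1, u3.2, u4.1, u4.2, u4.3} {u1.3, u3.3} {u2.1, u2.3} {u2.2}

Two ports join when wires chain via gamma-identified ports.
after alpha, the pattern on (u1, u3) reads {out.1, out.2, out.3, u1.1, u1.2, u3.1, u3.2} {u1.3, u3.3} (out.j = its outer ports)
after beta, the pattern on (u4, u1, u3) reads {out.1} {out.2, u1.1, u1.2, u3.1, u3.2, u4.1, u4.2, u4.3} {out.3} {u1.3, u3.3} (out.j = its outer ports)
after gamma, the pattern on (u2, u4, u1, u3) reads {out.1, out.3} {out.2} {u1.1, u1.2, u3.1, u3.2, u4.1, u4.2, u4.3} {u1.3, u3.3} {u2.1, u2.3} {u2.2} (out.j = its outer ports)


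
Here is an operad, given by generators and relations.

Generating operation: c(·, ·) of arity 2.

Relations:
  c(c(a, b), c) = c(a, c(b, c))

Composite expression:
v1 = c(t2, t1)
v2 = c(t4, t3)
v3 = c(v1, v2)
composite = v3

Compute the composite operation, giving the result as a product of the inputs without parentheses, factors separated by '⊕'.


t2 ⊕ t1 ⊕ t4 ⊕ t3


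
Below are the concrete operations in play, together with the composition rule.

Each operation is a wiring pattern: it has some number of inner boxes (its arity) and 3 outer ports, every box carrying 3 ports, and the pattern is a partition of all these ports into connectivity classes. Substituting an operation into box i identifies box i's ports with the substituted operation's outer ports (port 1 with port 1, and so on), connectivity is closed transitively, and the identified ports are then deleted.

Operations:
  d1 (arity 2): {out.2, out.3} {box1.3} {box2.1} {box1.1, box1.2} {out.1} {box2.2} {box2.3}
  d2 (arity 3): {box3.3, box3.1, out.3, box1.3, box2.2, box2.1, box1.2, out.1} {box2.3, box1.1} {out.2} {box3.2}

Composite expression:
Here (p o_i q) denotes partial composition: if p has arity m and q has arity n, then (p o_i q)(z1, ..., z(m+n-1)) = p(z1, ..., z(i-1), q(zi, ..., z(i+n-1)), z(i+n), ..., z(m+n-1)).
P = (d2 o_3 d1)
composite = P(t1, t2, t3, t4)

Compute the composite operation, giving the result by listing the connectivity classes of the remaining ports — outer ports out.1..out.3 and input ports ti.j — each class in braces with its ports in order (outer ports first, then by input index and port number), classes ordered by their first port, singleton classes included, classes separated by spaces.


{out.1, out.3, t1.2, t1.3, t2.1, t2.2} {out.2} {t1.1, t2.3} {t3.1, t3.2} {t3.3} {t4.1} {t4.2} {t4.3}

Reachability decides: close wires over d2-identified ports.
composing d1 on (t3, t4), with out.j its own outer ports: {out.1} {out.2, out.3} {t3.1, t3.2} {t3.3} {t4.1} {t4.2} {t4.3}
composing d2 on (t1, t2, t3, t4), with out.j its own outer ports: {out.1, out.3, t1.2, t1.3, t2.1, t2.2} {out.2} {t1.1, t2.3} {t3.1, t3.2} {t3.3} {t4.1} {t4.2} {t4.3}


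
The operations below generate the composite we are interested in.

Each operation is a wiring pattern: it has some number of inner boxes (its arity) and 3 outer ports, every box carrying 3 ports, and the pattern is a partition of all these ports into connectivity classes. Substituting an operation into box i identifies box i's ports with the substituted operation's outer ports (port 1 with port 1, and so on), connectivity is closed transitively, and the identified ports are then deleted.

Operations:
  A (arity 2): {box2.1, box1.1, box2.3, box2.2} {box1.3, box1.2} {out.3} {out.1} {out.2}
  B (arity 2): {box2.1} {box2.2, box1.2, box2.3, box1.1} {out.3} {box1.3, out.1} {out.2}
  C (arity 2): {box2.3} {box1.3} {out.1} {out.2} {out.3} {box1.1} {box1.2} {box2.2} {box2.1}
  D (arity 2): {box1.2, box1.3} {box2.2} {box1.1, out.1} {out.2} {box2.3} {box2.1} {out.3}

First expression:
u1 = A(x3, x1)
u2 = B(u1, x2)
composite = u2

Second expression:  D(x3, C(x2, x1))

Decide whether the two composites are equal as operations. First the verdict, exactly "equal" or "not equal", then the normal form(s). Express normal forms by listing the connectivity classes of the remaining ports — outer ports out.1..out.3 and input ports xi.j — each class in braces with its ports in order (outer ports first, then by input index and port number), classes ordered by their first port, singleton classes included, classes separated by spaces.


not equal: they reduce to {out.1} {out.2} {out.3} {x1.1, x1.2, x1.3, x3.1} {x2.1} {x2.2, x2.3} {x3.2, x3.3} and {out.1, x3.1} {out.2} {out.3} {x1.1} {x1.2} {x1.3} {x2.1} {x2.2} {x2.3} {x3.2, x3.3}


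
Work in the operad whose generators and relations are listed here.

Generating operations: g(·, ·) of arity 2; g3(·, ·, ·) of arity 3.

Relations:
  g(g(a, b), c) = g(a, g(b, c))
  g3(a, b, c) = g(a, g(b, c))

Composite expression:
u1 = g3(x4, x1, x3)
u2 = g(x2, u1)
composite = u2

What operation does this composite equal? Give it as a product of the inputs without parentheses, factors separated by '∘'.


Every regrouping of g is equal, so read the x-inputs in written order.
g3(x4, x1, x3) unparenthesizes to x4 ∘ x1 ∘ x3
g(x2, g3(x4, x1, x3)) unparenthesizes to x2 ∘ x4 ∘ x1 ∘ x3

x2 ∘ x4 ∘ x1 ∘ x3


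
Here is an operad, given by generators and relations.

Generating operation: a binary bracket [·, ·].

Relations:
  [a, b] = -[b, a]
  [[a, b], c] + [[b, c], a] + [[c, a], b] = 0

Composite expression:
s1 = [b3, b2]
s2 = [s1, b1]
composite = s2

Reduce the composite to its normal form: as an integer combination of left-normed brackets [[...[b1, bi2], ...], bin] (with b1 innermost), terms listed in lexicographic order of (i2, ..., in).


[[b1, b2], b3] - [[b1, b3], b2]

Expand each bracket as ab - ba; the b1-initial words give the coefficients.
Composite bracket: [[b3, b2], b1]
The bracket unfolds into 4 signed words via [a, b] = ab - ba (2^2 = 4).
Keep just the words that open with b1:
  b1b2b3 (sign +1) contributes +[[b1, b2], b3]
  b1b3b2 (sign -1) contributes -[[b1, b3], b2]


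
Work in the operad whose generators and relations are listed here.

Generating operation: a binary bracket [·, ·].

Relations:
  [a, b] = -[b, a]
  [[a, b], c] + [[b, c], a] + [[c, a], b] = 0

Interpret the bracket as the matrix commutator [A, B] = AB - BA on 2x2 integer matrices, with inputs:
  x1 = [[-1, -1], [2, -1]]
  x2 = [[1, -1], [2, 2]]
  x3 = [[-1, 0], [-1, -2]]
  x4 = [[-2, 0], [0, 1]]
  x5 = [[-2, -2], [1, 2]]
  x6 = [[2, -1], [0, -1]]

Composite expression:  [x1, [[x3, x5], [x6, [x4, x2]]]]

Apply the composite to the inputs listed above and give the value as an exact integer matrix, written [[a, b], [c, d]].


[[228, 18], [36, -228]]

[x3, x5] = [[-2, -2], [3, 2]]
[x4, x2] = [[0, 3], [6, 0]]
[x6, [x4, x2]] = [[-6, 9], [-18, 6]]
[[x3, x5], [x6, [x4, x2]]] = [[9, -60], [-108, -9]]
[x1, [[x3, x5], [x6, [x4, x2]]]] = [[228, 18], [36, -228]]


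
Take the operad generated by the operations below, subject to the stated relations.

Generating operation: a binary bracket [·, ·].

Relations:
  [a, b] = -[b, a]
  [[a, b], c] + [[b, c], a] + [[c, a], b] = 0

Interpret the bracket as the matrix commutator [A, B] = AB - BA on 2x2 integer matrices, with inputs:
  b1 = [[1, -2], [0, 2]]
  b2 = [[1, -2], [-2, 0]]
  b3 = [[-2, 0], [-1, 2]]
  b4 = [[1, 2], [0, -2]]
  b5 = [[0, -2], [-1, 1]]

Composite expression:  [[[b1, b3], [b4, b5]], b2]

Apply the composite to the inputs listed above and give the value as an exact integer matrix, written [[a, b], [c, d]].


[[80, 160], [-120, -80]]


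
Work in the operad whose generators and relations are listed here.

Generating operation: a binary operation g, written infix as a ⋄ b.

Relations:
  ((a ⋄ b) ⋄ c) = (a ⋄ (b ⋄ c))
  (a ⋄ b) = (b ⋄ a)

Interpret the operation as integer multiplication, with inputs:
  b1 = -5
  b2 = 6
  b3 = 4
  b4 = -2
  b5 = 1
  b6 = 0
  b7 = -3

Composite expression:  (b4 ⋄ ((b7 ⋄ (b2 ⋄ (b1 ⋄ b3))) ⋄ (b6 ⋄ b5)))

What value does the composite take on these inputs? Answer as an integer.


0

(b1 ⋄ b3) = -20
(b2 ⋄ (b1 ⋄ b3)) = -120
(b7 ⋄ (b2 ⋄ (b1 ⋄ b3))) = 360
(b6 ⋄ b5) = 0
((b7 ⋄ (b2 ⋄ (b1 ⋄ b3))) ⋄ (b6 ⋄ b5)) = 0
(b4 ⋄ ((b7 ⋄ (b2 ⋄ (b1 ⋄ b3))) ⋄ (b6 ⋄ b5))) = 0


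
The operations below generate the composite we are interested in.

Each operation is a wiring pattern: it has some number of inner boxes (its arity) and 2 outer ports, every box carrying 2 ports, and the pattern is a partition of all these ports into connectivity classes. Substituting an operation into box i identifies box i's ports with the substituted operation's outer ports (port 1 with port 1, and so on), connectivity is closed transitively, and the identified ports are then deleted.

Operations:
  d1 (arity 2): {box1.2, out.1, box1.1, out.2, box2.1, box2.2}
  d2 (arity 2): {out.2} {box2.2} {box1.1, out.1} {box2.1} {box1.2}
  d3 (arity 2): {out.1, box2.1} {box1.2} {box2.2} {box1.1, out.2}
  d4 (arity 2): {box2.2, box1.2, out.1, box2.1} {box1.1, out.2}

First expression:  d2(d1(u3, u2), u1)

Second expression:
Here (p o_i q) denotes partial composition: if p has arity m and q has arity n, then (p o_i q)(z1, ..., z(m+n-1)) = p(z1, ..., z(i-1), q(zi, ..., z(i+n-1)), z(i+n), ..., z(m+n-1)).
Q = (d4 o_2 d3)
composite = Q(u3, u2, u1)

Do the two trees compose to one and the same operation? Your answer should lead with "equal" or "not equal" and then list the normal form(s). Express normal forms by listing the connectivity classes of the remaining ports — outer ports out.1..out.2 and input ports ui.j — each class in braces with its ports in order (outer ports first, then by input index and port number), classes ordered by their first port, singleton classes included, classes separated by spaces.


The first expression reduces to {out.1, u2.1, u2.2, u3.1, u3.2} {out.2} {u1.1} {u1.2}
The second expression reduces to {out.1, u1.1, u2.1, u3.2} {out.2, u3.1} {u1.2} {u2.2}
Distinct normal forms: not equal.

not equal; first: {out.1, u2.1, u2.2, u3.1, u3.2} {out.2} {u1.1} {u1.2}; second: {out.1, u1.1, u2.1, u3.2} {out.2, u3.1} {u1.2} {u2.2}


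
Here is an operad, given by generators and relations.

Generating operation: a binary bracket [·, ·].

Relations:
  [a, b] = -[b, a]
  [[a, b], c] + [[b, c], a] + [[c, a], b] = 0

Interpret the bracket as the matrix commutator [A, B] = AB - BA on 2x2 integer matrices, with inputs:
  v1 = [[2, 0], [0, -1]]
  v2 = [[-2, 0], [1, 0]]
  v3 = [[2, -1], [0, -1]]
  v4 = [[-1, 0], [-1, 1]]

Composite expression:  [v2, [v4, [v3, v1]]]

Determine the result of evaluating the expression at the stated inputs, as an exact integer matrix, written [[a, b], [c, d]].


[[6, 12], [6, -6]]


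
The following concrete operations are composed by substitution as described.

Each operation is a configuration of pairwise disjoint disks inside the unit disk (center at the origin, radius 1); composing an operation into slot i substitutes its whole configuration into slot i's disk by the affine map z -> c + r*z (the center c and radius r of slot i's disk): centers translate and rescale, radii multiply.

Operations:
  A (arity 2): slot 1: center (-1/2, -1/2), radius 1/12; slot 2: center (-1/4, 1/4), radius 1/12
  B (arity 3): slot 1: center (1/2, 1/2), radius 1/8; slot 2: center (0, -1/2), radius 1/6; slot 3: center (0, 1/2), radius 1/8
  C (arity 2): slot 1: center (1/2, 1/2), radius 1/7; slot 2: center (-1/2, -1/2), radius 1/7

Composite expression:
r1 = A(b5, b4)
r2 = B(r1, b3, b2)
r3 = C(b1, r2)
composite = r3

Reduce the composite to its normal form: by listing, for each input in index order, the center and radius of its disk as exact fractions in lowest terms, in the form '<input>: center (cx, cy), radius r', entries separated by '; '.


b1: center (1/2, 1/2), radius 1/7; b2: center (-1/2, -3/7), radius 1/56; b3: center (-1/2, -4/7), radius 1/42; b4: center (-97/224, -95/224), radius 1/672; b5: center (-7/16, -7/16), radius 1/672

Only the slot chain above each b matters under C; compose those maps.
tracing b1 down its 1-map path: center (1/2, 1/2), radius 1/7
tracing b5 down its 3-map path: center (-7/16, -7/16), radius 1/672
tracing b4 down its 3-map path: center (-97/224, -95/224), radius 1/672
tracing b3 down its 2-map path: center (-1/2, -4/7), radius 1/42
tracing b2 down its 2-map path: center (-1/2, -3/7), radius 1/56


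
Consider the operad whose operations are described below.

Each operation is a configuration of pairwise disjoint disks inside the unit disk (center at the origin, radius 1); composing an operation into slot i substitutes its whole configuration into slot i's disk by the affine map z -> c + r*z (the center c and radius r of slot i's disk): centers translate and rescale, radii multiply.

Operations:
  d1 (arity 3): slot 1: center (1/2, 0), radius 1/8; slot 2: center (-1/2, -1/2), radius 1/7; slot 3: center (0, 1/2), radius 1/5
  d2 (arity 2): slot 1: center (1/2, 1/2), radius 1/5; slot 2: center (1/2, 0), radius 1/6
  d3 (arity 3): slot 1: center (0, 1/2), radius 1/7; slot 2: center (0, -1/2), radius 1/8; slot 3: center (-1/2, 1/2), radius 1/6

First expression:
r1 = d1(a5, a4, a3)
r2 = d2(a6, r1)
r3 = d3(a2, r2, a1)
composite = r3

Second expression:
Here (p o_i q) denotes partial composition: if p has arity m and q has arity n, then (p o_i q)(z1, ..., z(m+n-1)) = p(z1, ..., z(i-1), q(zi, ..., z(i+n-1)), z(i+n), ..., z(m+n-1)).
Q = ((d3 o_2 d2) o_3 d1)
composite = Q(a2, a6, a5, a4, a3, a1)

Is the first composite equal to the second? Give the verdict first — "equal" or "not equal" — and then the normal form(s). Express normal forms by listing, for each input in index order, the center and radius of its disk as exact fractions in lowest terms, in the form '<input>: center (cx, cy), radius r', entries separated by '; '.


Reducing the first expression gives a1: center (-1/2, 1/2), radius 1/6; a2: center (0, 1/2), radius 1/7; a3: center (1/16, -47/96), radius 1/240; a4: center (5/96, -49/96), radius 1/336; a5: center (7/96, -1/2), radius 1/384; a6: center (1/16, -7/16), radius 1/40
Reducing the second expression gives a1: center (-1/2, 1/2), radius 1/6; a2: center (0, 1/2), radius 1/7; a3: center (1/16, -47/96), radius 1/240; a4: center (5/96, -49/96), radius 1/336; a5: center (7/96, -1/2), radius 1/384; a6: center (1/16, -7/16), radius 1/40
Identical normal forms: equal.

equal; both compose to a1: center (-1/2, 1/2), radius 1/6; a2: center (0, 1/2), radius 1/7; a3: center (1/16, -47/96), radius 1/240; a4: center (5/96, -49/96), radius 1/336; a5: center (7/96, -1/2), radius 1/384; a6: center (1/16, -7/16), radius 1/40


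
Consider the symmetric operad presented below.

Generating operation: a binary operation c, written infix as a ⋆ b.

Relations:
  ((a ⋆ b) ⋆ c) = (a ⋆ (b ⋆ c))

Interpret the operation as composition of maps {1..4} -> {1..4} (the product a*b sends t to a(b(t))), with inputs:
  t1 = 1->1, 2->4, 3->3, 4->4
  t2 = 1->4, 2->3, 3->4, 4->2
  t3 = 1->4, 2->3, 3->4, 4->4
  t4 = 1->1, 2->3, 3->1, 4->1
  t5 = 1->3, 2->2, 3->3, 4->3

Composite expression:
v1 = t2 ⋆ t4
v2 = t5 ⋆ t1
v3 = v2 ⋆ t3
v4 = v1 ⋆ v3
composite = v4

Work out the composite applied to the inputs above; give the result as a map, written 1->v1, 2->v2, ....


(t2 ⋆ t4) = 1->4, 2->4, 3->4, 4->4
(t5 ⋆ t1) = 1->3, 2->3, 3->3, 4->3
((t5 ⋆ t1) ⋆ t3) = 1->3, 2->3, 3->3, 4->3
((t2 ⋆ t4) ⋆ ((t5 ⋆ t1) ⋆ t3)) = 1->4, 2->4, 3->4, 4->4

1->4, 2->4, 3->4, 4->4
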